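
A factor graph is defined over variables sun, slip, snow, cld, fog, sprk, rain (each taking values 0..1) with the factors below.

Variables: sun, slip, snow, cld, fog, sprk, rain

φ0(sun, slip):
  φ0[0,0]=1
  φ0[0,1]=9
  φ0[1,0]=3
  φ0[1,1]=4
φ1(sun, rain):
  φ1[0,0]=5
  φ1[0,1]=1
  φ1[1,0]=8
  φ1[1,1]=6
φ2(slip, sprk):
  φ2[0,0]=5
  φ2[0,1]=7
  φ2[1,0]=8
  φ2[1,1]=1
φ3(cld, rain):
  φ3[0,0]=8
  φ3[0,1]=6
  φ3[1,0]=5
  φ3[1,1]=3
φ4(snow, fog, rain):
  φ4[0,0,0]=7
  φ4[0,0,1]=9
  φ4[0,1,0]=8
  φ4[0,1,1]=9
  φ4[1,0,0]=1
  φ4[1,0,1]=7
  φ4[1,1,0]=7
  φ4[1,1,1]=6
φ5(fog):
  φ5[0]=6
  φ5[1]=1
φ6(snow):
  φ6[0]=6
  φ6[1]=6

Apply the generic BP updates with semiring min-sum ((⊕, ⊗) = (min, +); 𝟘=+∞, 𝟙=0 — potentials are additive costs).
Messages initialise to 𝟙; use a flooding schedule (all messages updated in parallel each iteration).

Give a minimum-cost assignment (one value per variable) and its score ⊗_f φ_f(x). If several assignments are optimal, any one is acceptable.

init: all messages = 𝟙 over 2 values
r1 m[φ0→sun] = [1, 3]
r1 m[φ0→slip] = [1, 4]
r1 m[φ1→sun] = [1, 6]
r1 m[φ1→rain] = [5, 1]
r1 m[φ2→slip] = [5, 1]
r1 m[φ2→sprk] = [5, 1]
r1 m[φ3→cld] = [6, 3]
r1 m[φ3→rain] = [5, 3]
r1 m[φ4→snow] = [7, 1]
r1 m[φ4→fog] = [1, 6]
r1 m[φ4→rain] = [1, 6]
r1 m[φ5→fog] = [6, 1]
r1 m[φ6→snow] = [6, 6]
r1 m[sun→φ0] = [0, 0]
r1 m[sun→φ1] = [0, 0]
r1 m[slip→φ0] = [0, 0]
r1 m[slip→φ2] = [0, 0]
r1 m[snow→φ4] = [0, 0]
r1 m[snow→φ6] = [0, 0]
r1 m[cld→φ3] = [0, 0]
r1 m[fog→φ4] = [0, 0]
r1 m[fog→φ5] = [0, 0]
r1 m[sprk→φ2] = [0, 0]
r1 m[rain→φ1] = [0, 0]
r1 m[rain→φ3] = [0, 0]
r1 m[rain→φ4] = [0, 0]
r2 m[φ0→sun] = [1, 3]
r2 m[φ0→slip] = [1, 4]
r2 m[φ1→sun] = [1, 6]
r2 m[φ1→rain] = [5, 1]
r2 m[φ2→slip] = [5, 1]
r2 m[φ2→sprk] = [5, 1]
r2 m[φ3→cld] = [6, 3]
r2 m[φ3→rain] = [5, 3]
r2 m[φ4→snow] = [7, 1]
r2 m[φ4→fog] = [1, 6]
r2 m[φ4→rain] = [1, 6]
r2 m[φ5→fog] = [6, 1]
r2 m[φ6→snow] = [6, 6]
r2 m[sun→φ0] = [1, 6]
r2 m[sun→φ1] = [1, 3]
r2 m[slip→φ0] = [5, 1]
r2 m[slip→φ2] = [1, 4]
r2 m[snow→φ4] = [6, 6]
r2 m[snow→φ6] = [7, 1]
r2 m[cld→φ3] = [0, 0]
r2 m[fog→φ4] = [6, 1]
r2 m[fog→φ5] = [1, 6]
r2 m[sprk→φ2] = [0, 0]
r2 m[rain→φ1] = [6, 9]
r2 m[rain→φ3] = [6, 7]
r2 m[rain→φ4] = [10, 4]
r3 m[φ0→sun] = [6, 5]
r3 m[φ0→slip] = [2, 10]
r3 m[φ1→sun] = [10, 14]
r3 m[φ1→rain] = [6, 2]
r3 m[φ2→slip] = [5, 1]
r3 m[φ2→sprk] = [6, 5]
r3 m[φ3→cld] = [13, 10]
r3 m[φ3→rain] = [5, 3]
r3 m[φ4→snow] = [14, 11]
r3 m[φ4→fog] = [17, 16]
r3 m[φ4→rain] = [13, 13]
r3 m[φ5→fog] = [6, 1]
r3 m[φ6→snow] = [6, 6]
r3 m[sun→φ0] = [1, 6]
r3 m[sun→φ1] = [1, 3]
r3 m[slip→φ0] = [5, 1]
r3 m[slip→φ2] = [1, 4]
r3 m[snow→φ4] = [6, 6]
r3 m[snow→φ6] = [7, 1]
r3 m[cld→φ3] = [0, 0]
r3 m[fog→φ4] = [6, 1]
r3 m[fog→φ5] = [1, 6]
r3 m[sprk→φ2] = [0, 0]
r3 m[rain→φ1] = [6, 9]
r3 m[rain→φ3] = [6, 7]
r3 m[rain→φ4] = [10, 4]
r4 m[φ0→sun] = [6, 5]
r4 m[φ0→slip] = [2, 10]
r4 m[φ1→sun] = [10, 14]
r4 m[φ1→rain] = [6, 2]
r4 m[φ2→slip] = [5, 1]
r4 m[φ2→sprk] = [6, 5]
r4 m[φ3→cld] = [13, 10]
r4 m[φ3→rain] = [5, 3]
r4 m[φ4→snow] = [14, 11]
r4 m[φ4→fog] = [17, 16]
r4 m[φ4→rain] = [13, 13]
r4 m[φ5→fog] = [6, 1]
r4 m[φ6→snow] = [6, 6]
r4 m[sun→φ0] = [10, 14]
r4 m[sun→φ1] = [6, 5]
r4 m[slip→φ0] = [5, 1]
r4 m[slip→φ2] = [2, 10]
r4 m[snow→φ4] = [6, 6]
r4 m[snow→φ6] = [14, 11]
r4 m[cld→φ3] = [0, 0]
r4 m[fog→φ4] = [6, 1]
r4 m[fog→φ5] = [17, 16]
r4 m[sprk→φ2] = [0, 0]
r4 m[rain→φ1] = [18, 16]
r4 m[rain→φ3] = [19, 15]
r4 m[rain→φ4] = [11, 5]
r5 m[φ0→sun] = [6, 5]
r5 m[φ0→slip] = [11, 18]
r5 m[φ1→sun] = [17, 22]
r5 m[φ1→rain] = [11, 7]
r5 m[φ2→slip] = [5, 1]
r5 m[φ2→sprk] = [7, 9]
r5 m[φ3→cld] = [21, 18]
r5 m[φ3→rain] = [5, 3]
r5 m[φ4→snow] = [15, 12]
r5 m[φ4→fog] = [18, 17]
r5 m[φ4→rain] = [13, 13]
r5 m[φ5→fog] = [6, 1]
r5 m[φ6→snow] = [6, 6]
r5 m[sun→φ0] = [10, 14]
r5 m[sun→φ1] = [6, 5]
r5 m[slip→φ0] = [5, 1]
r5 m[slip→φ2] = [2, 10]
r5 m[snow→φ4] = [6, 6]
r5 m[snow→φ6] = [14, 11]
r5 m[cld→φ3] = [0, 0]
r5 m[fog→φ4] = [6, 1]
r5 m[fog→φ5] = [17, 16]
r5 m[sprk→φ2] = [0, 0]
r5 m[rain→φ1] = [18, 16]
r5 m[rain→φ3] = [19, 15]
r5 m[rain→φ4] = [11, 5]
r6 m[φ0→sun] = [6, 5]
r6 m[φ0→slip] = [11, 18]
r6 m[φ1→sun] = [17, 22]
r6 m[φ1→rain] = [11, 7]
r6 m[φ2→slip] = [5, 1]
r6 m[φ2→sprk] = [7, 9]
r6 m[φ3→cld] = [21, 18]
r6 m[φ3→rain] = [5, 3]
r6 m[φ4→snow] = [15, 12]
r6 m[φ4→fog] = [18, 17]
r6 m[φ4→rain] = [13, 13]
r6 m[φ5→fog] = [6, 1]
r6 m[φ6→snow] = [6, 6]
r6 m[sun→φ0] = [17, 22]
r6 m[sun→φ1] = [6, 5]
r6 m[slip→φ0] = [5, 1]
r6 m[slip→φ2] = [11, 18]
r6 m[snow→φ4] = [6, 6]
r6 m[snow→φ6] = [15, 12]
r6 m[cld→φ3] = [0, 0]
r6 m[fog→φ4] = [6, 1]
r6 m[fog→φ5] = [18, 17]
r6 m[sprk→φ2] = [0, 0]
r6 m[rain→φ1] = [18, 16]
r6 m[rain→φ3] = [24, 20]
r6 m[rain→φ4] = [16, 10]
r7 m[φ0→sun] = [6, 5]
r7 m[φ0→slip] = [18, 26]
r7 m[φ1→sun] = [17, 22]
r7 m[φ1→rain] = [11, 7]
r7 m[φ2→slip] = [5, 1]
r7 m[φ2→sprk] = [16, 18]
r7 m[φ3→cld] = [26, 23]
r7 m[φ3→rain] = [5, 3]
r7 m[φ4→snow] = [20, 17]
r7 m[φ4→fog] = [23, 22]
r7 m[φ4→rain] = [13, 13]
r7 m[φ5→fog] = [6, 1]
r7 m[φ6→snow] = [6, 6]
r7 m[sun→φ0] = [17, 22]
r7 m[sun→φ1] = [6, 5]
r7 m[slip→φ0] = [5, 1]
r7 m[slip→φ2] = [11, 18]
r7 m[snow→φ4] = [6, 6]
r7 m[snow→φ6] = [15, 12]
r7 m[cld→φ3] = [0, 0]
r7 m[fog→φ4] = [6, 1]
r7 m[fog→φ5] = [18, 17]
r7 m[sprk→φ2] = [0, 0]
r7 m[rain→φ1] = [18, 16]
r7 m[rain→φ3] = [24, 20]
r7 m[rain→φ4] = [16, 10]
r8 m[φ0→sun] = [6, 5]
r8 m[φ0→slip] = [18, 26]
r8 m[φ1→sun] = [17, 22]
r8 m[φ1→rain] = [11, 7]
r8 m[φ2→slip] = [5, 1]
r8 m[φ2→sprk] = [16, 18]
r8 m[φ3→cld] = [26, 23]
r8 m[φ3→rain] = [5, 3]
r8 m[φ4→snow] = [20, 17]
r8 m[φ4→fog] = [23, 22]
r8 m[φ4→rain] = [13, 13]
r8 m[φ5→fog] = [6, 1]
r8 m[φ6→snow] = [6, 6]
r8 m[sun→φ0] = [17, 22]
r8 m[sun→φ1] = [6, 5]
r8 m[slip→φ0] = [5, 1]
r8 m[slip→φ2] = [18, 26]
r8 m[snow→φ4] = [6, 6]
r8 m[snow→φ6] = [20, 17]
r8 m[cld→φ3] = [0, 0]
r8 m[fog→φ4] = [6, 1]
r8 m[fog→φ5] = [23, 22]
r8 m[sprk→φ2] = [0, 0]
r8 m[rain→φ1] = [18, 16]
r8 m[rain→φ3] = [24, 20]
r8 m[rain→φ4] = [16, 10]
r9 m[φ0→sun] = [6, 5]
r9 m[φ0→slip] = [18, 26]
r9 m[φ1→sun] = [17, 22]
r9 m[φ1→rain] = [11, 7]
r9 m[φ2→slip] = [5, 1]
r9 m[φ2→sprk] = [23, 25]
r9 m[φ3→cld] = [26, 23]
r9 m[φ3→rain] = [5, 3]
r9 m[φ4→snow] = [20, 17]
r9 m[φ4→fog] = [23, 22]
r9 m[φ4→rain] = [13, 13]
r9 m[φ5→fog] = [6, 1]
r9 m[φ6→snow] = [6, 6]
r9 m[sun→φ0] = [17, 22]
r9 m[sun→φ1] = [6, 5]
r9 m[slip→φ0] = [5, 1]
r9 m[slip→φ2] = [18, 26]
r9 m[snow→φ4] = [6, 6]
r9 m[snow→φ6] = [20, 17]
r9 m[cld→φ3] = [0, 0]
r9 m[fog→φ4] = [6, 1]
r9 m[fog→φ5] = [23, 22]
r9 m[sprk→φ2] = [0, 0]
r9 m[rain→φ1] = [18, 16]
r9 m[rain→φ3] = [24, 20]
r9 m[rain→φ4] = [16, 10]
r10 m[φ0→sun] = [6, 5]
r10 m[φ0→slip] = [18, 26]
r10 m[φ1→sun] = [17, 22]
r10 m[φ1→rain] = [11, 7]
r10 m[φ2→slip] = [5, 1]
r10 m[φ2→sprk] = [23, 25]
r10 m[φ3→cld] = [26, 23]
r10 m[φ3→rain] = [5, 3]
r10 m[φ4→snow] = [20, 17]
r10 m[φ4→fog] = [23, 22]
r10 m[φ4→rain] = [13, 13]
r10 m[φ5→fog] = [6, 1]
r10 m[φ6→snow] = [6, 6]
r10 m[sun→φ0] = [17, 22]
r10 m[sun→φ1] = [6, 5]
r10 m[slip→φ0] = [5, 1]
r10 m[slip→φ2] = [18, 26]
r10 m[snow→φ4] = [6, 6]
r10 m[snow→φ6] = [20, 17]
r10 m[cld→φ3] = [0, 0]
r10 m[fog→φ4] = [6, 1]
r10 m[fog→φ5] = [23, 22]
r10 m[sprk→φ2] = [0, 0]
r10 m[rain→φ1] = [18, 16]
r10 m[rain→φ3] = [24, 20]
r10 m[rain→φ4] = [16, 10]
fixed point reached at round 10
traceback from sun: (sun=0, slip=0, snow=1, cld=1, fog=1, sprk=0, rain=1), score=23

assignment: (sun=0, slip=0, snow=1, cld=1, fog=1, sprk=0, rain=1); score = 23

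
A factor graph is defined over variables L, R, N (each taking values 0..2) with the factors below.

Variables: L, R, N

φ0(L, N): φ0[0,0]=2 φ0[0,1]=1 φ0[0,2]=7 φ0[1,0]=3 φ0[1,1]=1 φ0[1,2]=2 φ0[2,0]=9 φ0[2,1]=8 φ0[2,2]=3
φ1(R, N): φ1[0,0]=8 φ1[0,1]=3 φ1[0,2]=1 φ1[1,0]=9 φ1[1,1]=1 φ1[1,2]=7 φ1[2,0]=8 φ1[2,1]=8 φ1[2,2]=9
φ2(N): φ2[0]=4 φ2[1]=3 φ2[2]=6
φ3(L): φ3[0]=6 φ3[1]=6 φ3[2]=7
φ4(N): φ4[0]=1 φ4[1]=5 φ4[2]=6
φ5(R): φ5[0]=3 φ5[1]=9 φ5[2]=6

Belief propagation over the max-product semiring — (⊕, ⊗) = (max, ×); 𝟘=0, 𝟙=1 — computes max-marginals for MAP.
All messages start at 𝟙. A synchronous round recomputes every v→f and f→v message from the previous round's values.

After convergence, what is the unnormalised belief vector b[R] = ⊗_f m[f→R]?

b[R] = [7560, 95256, 81648]

init: all messages = 𝟙 over 3 values
r1 m[φ0→L] = [7, 3, 9]
r1 m[φ0→N] = [9, 8, 7]
r1 m[φ1→R] = [8, 9, 9]
r1 m[φ1→N] = [9, 8, 9]
r1 m[φ2→N] = [4, 3, 6]
r1 m[φ3→L] = [6, 6, 7]
r1 m[φ4→N] = [1, 5, 6]
r1 m[φ5→R] = [3, 9, 6]
r1 m[L→φ0] = [1, 1, 1]
r1 m[L→φ3] = [1, 1, 1]
r1 m[R→φ1] = [1, 1, 1]
r1 m[R→φ5] = [1, 1, 1]
r1 m[N→φ0] = [1, 1, 1]
r1 m[N→φ1] = [1, 1, 1]
r1 m[N→φ2] = [1, 1, 1]
r1 m[N→φ4] = [1, 1, 1]
r2 m[φ0→L] = [7, 3, 9]
r2 m[φ0→N] = [9, 8, 7]
r2 m[φ1→R] = [8, 9, 9]
r2 m[φ1→N] = [9, 8, 9]
r2 m[φ2→N] = [4, 3, 6]
r2 m[φ3→L] = [6, 6, 7]
r2 m[φ4→N] = [1, 5, 6]
r2 m[φ5→R] = [3, 9, 6]
r2 m[L→φ0] = [6, 6, 7]
r2 m[L→φ3] = [7, 3, 9]
r2 m[R→φ1] = [3, 9, 6]
r2 m[R→φ5] = [8, 9, 9]
r2 m[N→φ0] = [36, 120, 324]
r2 m[N→φ1] = [36, 120, 252]
r2 m[N→φ2] = [81, 320, 378]
r2 m[N→φ4] = [324, 192, 378]
r3 m[φ0→L] = [2268, 648, 972]
r3 m[φ0→N] = [63, 56, 42]
r3 m[φ1→R] = [360, 1764, 2268]
r3 m[φ1→N] = [81, 48, 63]
r3 m[φ2→N] = [4, 3, 6]
r3 m[φ3→L] = [6, 6, 7]
r3 m[φ4→N] = [1, 5, 6]
r3 m[φ5→R] = [3, 9, 6]
r3 m[L→φ0] = [6, 6, 7]
r3 m[L→φ3] = [7, 3, 9]
r3 m[R→φ1] = [3, 9, 6]
r3 m[R→φ5] = [8, 9, 9]
r3 m[N→φ0] = [36, 120, 324]
r3 m[N→φ1] = [36, 120, 252]
r3 m[N→φ2] = [81, 320, 378]
r3 m[N→φ4] = [324, 192, 378]
r4 m[φ0→L] = [2268, 648, 972]
r4 m[φ0→N] = [63, 56, 42]
r4 m[φ1→R] = [360, 1764, 2268]
r4 m[φ1→N] = [81, 48, 63]
r4 m[φ2→N] = [4, 3, 6]
r4 m[φ3→L] = [6, 6, 7]
r4 m[φ4→N] = [1, 5, 6]
r4 m[φ5→R] = [3, 9, 6]
r4 m[L→φ0] = [6, 6, 7]
r4 m[L→φ3] = [2268, 648, 972]
r4 m[R→φ1] = [3, 9, 6]
r4 m[R→φ5] = [360, 1764, 2268]
r4 m[N→φ0] = [324, 720, 2268]
r4 m[N→φ1] = [252, 840, 1512]
r4 m[N→φ2] = [5103, 13440, 15876]
r4 m[N→φ4] = [20412, 8064, 15876]
r5 m[φ0→L] = [15876, 4536, 6804]
r5 m[φ0→N] = [63, 56, 42]
r5 m[φ1→R] = [2520, 10584, 13608]
r5 m[φ1→N] = [81, 48, 63]
r5 m[φ2→N] = [4, 3, 6]
r5 m[φ3→L] = [6, 6, 7]
r5 m[φ4→N] = [1, 5, 6]
r5 m[φ5→R] = [3, 9, 6]
r5 m[L→φ0] = [6, 6, 7]
r5 m[L→φ3] = [2268, 648, 972]
r5 m[R→φ1] = [3, 9, 6]
r5 m[R→φ5] = [360, 1764, 2268]
r5 m[N→φ0] = [324, 720, 2268]
r5 m[N→φ1] = [252, 840, 1512]
r5 m[N→φ2] = [5103, 13440, 15876]
r5 m[N→φ4] = [20412, 8064, 15876]
r6 m[φ0→L] = [15876, 4536, 6804]
r6 m[φ0→N] = [63, 56, 42]
r6 m[φ1→R] = [2520, 10584, 13608]
r6 m[φ1→N] = [81, 48, 63]
r6 m[φ2→N] = [4, 3, 6]
r6 m[φ3→L] = [6, 6, 7]
r6 m[φ4→N] = [1, 5, 6]
r6 m[φ5→R] = [3, 9, 6]
r6 m[L→φ0] = [6, 6, 7]
r6 m[L→φ3] = [15876, 4536, 6804]
r6 m[R→φ1] = [3, 9, 6]
r6 m[R→φ5] = [2520, 10584, 13608]
r6 m[N→φ0] = [324, 720, 2268]
r6 m[N→φ1] = [252, 840, 1512]
r6 m[N→φ2] = [5103, 13440, 15876]
r6 m[N→φ4] = [20412, 8064, 15876]
r7 m[φ0→L] = [15876, 4536, 6804]
r7 m[φ0→N] = [63, 56, 42]
r7 m[φ1→R] = [2520, 10584, 13608]
r7 m[φ1→N] = [81, 48, 63]
r7 m[φ2→N] = [4, 3, 6]
r7 m[φ3→L] = [6, 6, 7]
r7 m[φ4→N] = [1, 5, 6]
r7 m[φ5→R] = [3, 9, 6]
r7 m[L→φ0] = [6, 6, 7]
r7 m[L→φ3] = [15876, 4536, 6804]
r7 m[R→φ1] = [3, 9, 6]
r7 m[R→φ5] = [2520, 10584, 13608]
r7 m[N→φ0] = [324, 720, 2268]
r7 m[N→φ1] = [252, 840, 1512]
r7 m[N→φ2] = [5103, 13440, 15876]
r7 m[N→φ4] = [20412, 8064, 15876]
fixed point reached at round 7
b[R] = ⊗ incoming = [7560, 95256, 81648]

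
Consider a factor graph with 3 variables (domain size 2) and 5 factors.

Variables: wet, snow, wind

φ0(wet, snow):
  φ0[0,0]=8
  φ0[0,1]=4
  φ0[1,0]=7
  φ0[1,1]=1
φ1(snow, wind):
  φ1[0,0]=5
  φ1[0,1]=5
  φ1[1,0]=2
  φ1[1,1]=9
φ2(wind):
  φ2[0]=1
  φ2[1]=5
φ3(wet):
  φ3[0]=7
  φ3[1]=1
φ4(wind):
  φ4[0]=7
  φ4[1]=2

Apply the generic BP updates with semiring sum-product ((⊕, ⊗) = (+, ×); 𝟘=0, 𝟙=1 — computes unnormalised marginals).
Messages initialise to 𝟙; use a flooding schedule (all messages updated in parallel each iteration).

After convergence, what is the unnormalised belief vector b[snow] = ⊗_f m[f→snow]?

b[snow] = [5355, 3016]

init: all messages = 𝟙 over 2 values
r1 m[φ0→wet] = [12, 8]
r1 m[φ0→snow] = [15, 5]
r1 m[φ1→snow] = [10, 11]
r1 m[φ1→wind] = [7, 14]
r1 m[φ2→wind] = [1, 5]
r1 m[φ3→wet] = [7, 1]
r1 m[φ4→wind] = [7, 2]
r1 m[wet→φ0] = [1, 1]
r1 m[wet→φ3] = [1, 1]
r1 m[snow→φ0] = [1, 1]
r1 m[snow→φ1] = [1, 1]
r1 m[wind→φ1] = [1, 1]
r1 m[wind→φ2] = [1, 1]
r1 m[wind→φ4] = [1, 1]
r2 m[φ0→wet] = [12, 8]
r2 m[φ0→snow] = [15, 5]
r2 m[φ1→snow] = [10, 11]
r2 m[φ1→wind] = [7, 14]
r2 m[φ2→wind] = [1, 5]
r2 m[φ3→wet] = [7, 1]
r2 m[φ4→wind] = [7, 2]
r2 m[wet→φ0] = [7, 1]
r2 m[wet→φ3] = [12, 8]
r2 m[snow→φ0] = [10, 11]
r2 m[snow→φ1] = [15, 5]
r2 m[wind→φ1] = [7, 10]
r2 m[wind→φ2] = [49, 28]
r2 m[wind→φ4] = [7, 70]
r3 m[φ0→wet] = [124, 81]
r3 m[φ0→snow] = [63, 29]
r3 m[φ1→snow] = [85, 104]
r3 m[φ1→wind] = [85, 120]
r3 m[φ2→wind] = [1, 5]
r3 m[φ3→wet] = [7, 1]
r3 m[φ4→wind] = [7, 2]
r3 m[wet→φ0] = [7, 1]
r3 m[wet→φ3] = [12, 8]
r3 m[snow→φ0] = [10, 11]
r3 m[snow→φ1] = [15, 5]
r3 m[wind→φ1] = [7, 10]
r3 m[wind→φ2] = [49, 28]
r3 m[wind→φ4] = [7, 70]
r4 m[φ0→wet] = [124, 81]
r4 m[φ0→snow] = [63, 29]
r4 m[φ1→snow] = [85, 104]
r4 m[φ1→wind] = [85, 120]
r4 m[φ2→wind] = [1, 5]
r4 m[φ3→wet] = [7, 1]
r4 m[φ4→wind] = [7, 2]
r4 m[wet→φ0] = [7, 1]
r4 m[wet→φ3] = [124, 81]
r4 m[snow→φ0] = [85, 104]
r4 m[snow→φ1] = [63, 29]
r4 m[wind→φ1] = [7, 10]
r4 m[wind→φ2] = [595, 240]
r4 m[wind→φ4] = [85, 600]
r5 m[φ0→wet] = [1096, 699]
r5 m[φ0→snow] = [63, 29]
r5 m[φ1→snow] = [85, 104]
r5 m[φ1→wind] = [373, 576]
r5 m[φ2→wind] = [1, 5]
r5 m[φ3→wet] = [7, 1]
r5 m[φ4→wind] = [7, 2]
r5 m[wet→φ0] = [7, 1]
r5 m[wet→φ3] = [124, 81]
r5 m[snow→φ0] = [85, 104]
r5 m[snow→φ1] = [63, 29]
r5 m[wind→φ1] = [7, 10]
r5 m[wind→φ2] = [595, 240]
r5 m[wind→φ4] = [85, 600]
r6 m[φ0→wet] = [1096, 699]
r6 m[φ0→snow] = [63, 29]
r6 m[φ1→snow] = [85, 104]
r6 m[φ1→wind] = [373, 576]
r6 m[φ2→wind] = [1, 5]
r6 m[φ3→wet] = [7, 1]
r6 m[φ4→wind] = [7, 2]
r6 m[wet→φ0] = [7, 1]
r6 m[wet→φ3] = [1096, 699]
r6 m[snow→φ0] = [85, 104]
r6 m[snow→φ1] = [63, 29]
r6 m[wind→φ1] = [7, 10]
r6 m[wind→φ2] = [2611, 1152]
r6 m[wind→φ4] = [373, 2880]
r7 m[φ0→wet] = [1096, 699]
r7 m[φ0→snow] = [63, 29]
r7 m[φ1→snow] = [85, 104]
r7 m[φ1→wind] = [373, 576]
r7 m[φ2→wind] = [1, 5]
r7 m[φ3→wet] = [7, 1]
r7 m[φ4→wind] = [7, 2]
r7 m[wet→φ0] = [7, 1]
r7 m[wet→φ3] = [1096, 699]
r7 m[snow→φ0] = [85, 104]
r7 m[snow→φ1] = [63, 29]
r7 m[wind→φ1] = [7, 10]
r7 m[wind→φ2] = [2611, 1152]
r7 m[wind→φ4] = [373, 2880]
fixed point reached at round 7
b[snow] = ⊗ incoming = [5355, 3016]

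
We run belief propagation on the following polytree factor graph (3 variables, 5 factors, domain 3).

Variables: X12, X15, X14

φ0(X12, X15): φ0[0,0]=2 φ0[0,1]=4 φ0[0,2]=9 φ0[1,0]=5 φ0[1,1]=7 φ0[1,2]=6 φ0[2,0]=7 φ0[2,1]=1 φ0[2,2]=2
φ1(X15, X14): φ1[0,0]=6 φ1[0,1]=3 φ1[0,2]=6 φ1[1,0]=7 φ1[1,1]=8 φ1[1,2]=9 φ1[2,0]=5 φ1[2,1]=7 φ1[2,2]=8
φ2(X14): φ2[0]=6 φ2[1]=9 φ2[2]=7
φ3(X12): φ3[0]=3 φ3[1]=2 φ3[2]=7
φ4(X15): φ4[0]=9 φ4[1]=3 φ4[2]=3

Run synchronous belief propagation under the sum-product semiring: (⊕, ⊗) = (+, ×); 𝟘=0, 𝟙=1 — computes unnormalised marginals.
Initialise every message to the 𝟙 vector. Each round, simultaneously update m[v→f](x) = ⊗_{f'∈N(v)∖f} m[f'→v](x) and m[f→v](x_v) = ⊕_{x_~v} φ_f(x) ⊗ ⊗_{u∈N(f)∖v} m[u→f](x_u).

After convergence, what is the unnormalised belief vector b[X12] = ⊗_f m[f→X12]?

init: all messages = 𝟙 over 3 values
r1 m[φ0→X12] = [15, 18, 10]
r1 m[φ0→X15] = [14, 12, 17]
r1 m[φ1→X15] = [15, 24, 20]
r1 m[φ1→X14] = [18, 18, 23]
r1 m[φ2→X14] = [6, 9, 7]
r1 m[φ3→X12] = [3, 2, 7]
r1 m[φ4→X15] = [9, 3, 3]
r1 m[X12→φ0] = [1, 1, 1]
r1 m[X12→φ3] = [1, 1, 1]
r1 m[X15→φ0] = [1, 1, 1]
r1 m[X15→φ1] = [1, 1, 1]
r1 m[X15→φ4] = [1, 1, 1]
r1 m[X14→φ1] = [1, 1, 1]
r1 m[X14→φ2] = [1, 1, 1]
r2 m[φ0→X12] = [15, 18, 10]
r2 m[φ0→X15] = [14, 12, 17]
r2 m[φ1→X15] = [15, 24, 20]
r2 m[φ1→X14] = [18, 18, 23]
r2 m[φ2→X14] = [6, 9, 7]
r2 m[φ3→X12] = [3, 2, 7]
r2 m[φ4→X15] = [9, 3, 3]
r2 m[X12→φ0] = [3, 2, 7]
r2 m[X12→φ3] = [15, 18, 10]
r2 m[X15→φ0] = [135, 72, 60]
r2 m[X15→φ1] = [126, 36, 51]
r2 m[X15→φ4] = [210, 288, 340]
r2 m[X14→φ1] = [6, 9, 7]
r2 m[X14→φ2] = [18, 18, 23]
r3 m[φ0→X12] = [1098, 1539, 1137]
r3 m[φ0→X15] = [65, 33, 53]
r3 m[φ1→X15] = [105, 177, 149]
r3 m[φ1→X14] = [1263, 1023, 1488]
r3 m[φ2→X14] = [6, 9, 7]
r3 m[φ3→X12] = [3, 2, 7]
r3 m[φ4→X15] = [9, 3, 3]
r3 m[X12→φ0] = [3, 2, 7]
r3 m[X12→φ3] = [15, 18, 10]
r3 m[X15→φ0] = [135, 72, 60]
r3 m[X15→φ1] = [126, 36, 51]
r3 m[X15→φ4] = [210, 288, 340]
r3 m[X14→φ1] = [6, 9, 7]
r3 m[X14→φ2] = [18, 18, 23]
r4 m[φ0→X12] = [1098, 1539, 1137]
r4 m[φ0→X15] = [65, 33, 53]
r4 m[φ1→X15] = [105, 177, 149]
r4 m[φ1→X14] = [1263, 1023, 1488]
r4 m[φ2→X14] = [6, 9, 7]
r4 m[φ3→X12] = [3, 2, 7]
r4 m[φ4→X15] = [9, 3, 3]
r4 m[X12→φ0] = [3, 2, 7]
r4 m[X12→φ3] = [1098, 1539, 1137]
r4 m[X15→φ0] = [945, 531, 447]
r4 m[X15→φ1] = [585, 99, 159]
r4 m[X15→φ4] = [6825, 5841, 7897]
r4 m[X14→φ1] = [6, 9, 7]
r4 m[X14→φ2] = [1263, 1023, 1488]
r5 m[φ0→X12] = [8037, 11124, 8040]
r5 m[φ0→X15] = [65, 33, 53]
r5 m[φ1→X15] = [105, 177, 149]
r5 m[φ1→X14] = [4998, 3660, 5673]
r5 m[φ2→X14] = [6, 9, 7]
r5 m[φ3→X12] = [3, 2, 7]
r5 m[φ4→X15] = [9, 3, 3]
r5 m[X12→φ0] = [3, 2, 7]
r5 m[X12→φ3] = [1098, 1539, 1137]
r5 m[X15→φ0] = [945, 531, 447]
r5 m[X15→φ1] = [585, 99, 159]
r5 m[X15→φ4] = [6825, 5841, 7897]
r5 m[X14→φ1] = [6, 9, 7]
r5 m[X14→φ2] = [1263, 1023, 1488]
r6 m[φ0→X12] = [8037, 11124, 8040]
r6 m[φ0→X15] = [65, 33, 53]
r6 m[φ1→X15] = [105, 177, 149]
r6 m[φ1→X14] = [4998, 3660, 5673]
r6 m[φ2→X14] = [6, 9, 7]
r6 m[φ3→X12] = [3, 2, 7]
r6 m[φ4→X15] = [9, 3, 3]
r6 m[X12→φ0] = [3, 2, 7]
r6 m[X12→φ3] = [8037, 11124, 8040]
r6 m[X15→φ0] = [945, 531, 447]
r6 m[X15→φ1] = [585, 99, 159]
r6 m[X15→φ4] = [6825, 5841, 7897]
r6 m[X14→φ1] = [6, 9, 7]
r6 m[X14→φ2] = [4998, 3660, 5673]
r7 m[φ0→X12] = [8037, 11124, 8040]
r7 m[φ0→X15] = [65, 33, 53]
r7 m[φ1→X15] = [105, 177, 149]
r7 m[φ1→X14] = [4998, 3660, 5673]
r7 m[φ2→X14] = [6, 9, 7]
r7 m[φ3→X12] = [3, 2, 7]
r7 m[φ4→X15] = [9, 3, 3]
r7 m[X12→φ0] = [3, 2, 7]
r7 m[X12→φ3] = [8037, 11124, 8040]
r7 m[X15→φ0] = [945, 531, 447]
r7 m[X15→φ1] = [585, 99, 159]
r7 m[X15→φ4] = [6825, 5841, 7897]
r7 m[X14→φ1] = [6, 9, 7]
r7 m[X14→φ2] = [4998, 3660, 5673]
fixed point reached at round 7
b[X12] = ⊗ incoming = [24111, 22248, 56280]

b[X12] = [24111, 22248, 56280]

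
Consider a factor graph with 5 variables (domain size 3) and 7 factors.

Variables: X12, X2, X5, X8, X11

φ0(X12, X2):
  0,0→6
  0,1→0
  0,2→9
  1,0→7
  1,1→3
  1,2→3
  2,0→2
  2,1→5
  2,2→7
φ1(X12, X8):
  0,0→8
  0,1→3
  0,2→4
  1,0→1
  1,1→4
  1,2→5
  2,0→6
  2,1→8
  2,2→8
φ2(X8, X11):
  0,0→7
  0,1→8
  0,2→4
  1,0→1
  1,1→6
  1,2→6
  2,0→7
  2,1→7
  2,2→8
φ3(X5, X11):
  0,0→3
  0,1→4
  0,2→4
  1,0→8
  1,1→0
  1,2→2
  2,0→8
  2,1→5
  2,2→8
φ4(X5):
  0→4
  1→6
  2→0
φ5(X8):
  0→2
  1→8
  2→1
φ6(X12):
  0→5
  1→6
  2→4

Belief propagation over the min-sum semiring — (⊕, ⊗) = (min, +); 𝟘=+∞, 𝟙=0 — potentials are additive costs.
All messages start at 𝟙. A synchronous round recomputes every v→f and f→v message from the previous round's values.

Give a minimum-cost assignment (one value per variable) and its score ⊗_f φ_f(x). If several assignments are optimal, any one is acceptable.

assignment: (X12=0, X2=1, X5=2, X8=2, X11=1); score = 22

init: all messages = 𝟙 over 3 values
r1 m[φ0→X12] = [0, 3, 2]
r1 m[φ0→X2] = [2, 0, 3]
r1 m[φ1→X12] = [3, 1, 6]
r1 m[φ1→X8] = [1, 3, 4]
r1 m[φ2→X8] = [4, 1, 7]
r1 m[φ2→X11] = [1, 6, 4]
r1 m[φ3→X5] = [3, 0, 5]
r1 m[φ3→X11] = [3, 0, 2]
r1 m[φ4→X5] = [4, 6, 0]
r1 m[φ5→X8] = [2, 8, 1]
r1 m[φ6→X12] = [5, 6, 4]
r1 m[X12→φ0] = [0, 0, 0]
r1 m[X12→φ1] = [0, 0, 0]
r1 m[X12→φ6] = [0, 0, 0]
r1 m[X2→φ0] = [0, 0, 0]
r1 m[X5→φ3] = [0, 0, 0]
r1 m[X5→φ4] = [0, 0, 0]
r1 m[X8→φ1] = [0, 0, 0]
r1 m[X8→φ2] = [0, 0, 0]
r1 m[X8→φ5] = [0, 0, 0]
r1 m[X11→φ2] = [0, 0, 0]
r1 m[X11→φ3] = [0, 0, 0]
r2 m[φ0→X12] = [0, 3, 2]
r2 m[φ0→X2] = [2, 0, 3]
r2 m[φ1→X12] = [3, 1, 6]
r2 m[φ1→X8] = [1, 3, 4]
r2 m[φ2→X8] = [4, 1, 7]
r2 m[φ2→X11] = [1, 6, 4]
r2 m[φ3→X5] = [3, 0, 5]
r2 m[φ3→X11] = [3, 0, 2]
r2 m[φ4→X5] = [4, 6, 0]
r2 m[φ5→X8] = [2, 8, 1]
r2 m[φ6→X12] = [5, 6, 4]
r2 m[X12→φ0] = [8, 7, 10]
r2 m[X12→φ1] = [5, 9, 6]
r2 m[X12→φ6] = [3, 4, 8]
r2 m[X2→φ0] = [0, 0, 0]
r2 m[X5→φ3] = [4, 6, 0]
r2 m[X5→φ4] = [3, 0, 5]
r2 m[X8→φ1] = [6, 9, 8]
r2 m[X8→φ2] = [3, 11, 5]
r2 m[X8→φ5] = [5, 4, 11]
r2 m[X11→φ2] = [3, 0, 2]
r2 m[X11→φ3] = [1, 6, 4]
r3 m[φ0→X12] = [0, 3, 2]
r3 m[φ0→X2] = [12, 8, 10]
r3 m[φ1→X12] = [12, 7, 12]
r3 m[φ1→X8] = [10, 8, 9]
r3 m[φ2→X8] = [6, 4, 7]
r3 m[φ2→X11] = [10, 11, 7]
r3 m[φ3→X5] = [4, 6, 9]
r3 m[φ3→X11] = [7, 5, 8]
r3 m[φ4→X5] = [4, 6, 0]
r3 m[φ5→X8] = [2, 8, 1]
r3 m[φ6→X12] = [5, 6, 4]
r3 m[X12→φ0] = [8, 7, 10]
r3 m[X12→φ1] = [5, 9, 6]
r3 m[X12→φ6] = [3, 4, 8]
r3 m[X2→φ0] = [0, 0, 0]
r3 m[X5→φ3] = [4, 6, 0]
r3 m[X5→φ4] = [3, 0, 5]
r3 m[X8→φ1] = [6, 9, 8]
r3 m[X8→φ2] = [3, 11, 5]
r3 m[X8→φ5] = [5, 4, 11]
r3 m[X11→φ2] = [3, 0, 2]
r3 m[X11→φ3] = [1, 6, 4]
r4 m[φ0→X12] = [0, 3, 2]
r4 m[φ0→X2] = [12, 8, 10]
r4 m[φ1→X12] = [12, 7, 12]
r4 m[φ1→X8] = [10, 8, 9]
r4 m[φ2→X8] = [6, 4, 7]
r4 m[φ2→X11] = [10, 11, 7]
r4 m[φ3→X5] = [4, 6, 9]
r4 m[φ3→X11] = [7, 5, 8]
r4 m[φ4→X5] = [4, 6, 0]
r4 m[φ5→X8] = [2, 8, 1]
r4 m[φ6→X12] = [5, 6, 4]
r4 m[X12→φ0] = [17, 13, 16]
r4 m[X12→φ1] = [5, 9, 6]
r4 m[X12→φ6] = [12, 10, 14]
r4 m[X2→φ0] = [0, 0, 0]
r4 m[X5→φ3] = [4, 6, 0]
r4 m[X5→φ4] = [4, 6, 9]
r4 m[X8→φ1] = [8, 12, 8]
r4 m[X8→φ2] = [12, 16, 10]
r4 m[X8→φ5] = [16, 12, 16]
r4 m[X11→φ2] = [7, 5, 8]
r4 m[X11→φ3] = [10, 11, 7]
r5 m[φ0→X12] = [0, 3, 2]
r5 m[φ0→X2] = [18, 16, 16]
r5 m[φ1→X12] = [12, 9, 14]
r5 m[φ1→X8] = [10, 8, 9]
r5 m[φ2→X8] = [12, 8, 12]
r5 m[φ2→X11] = [17, 17, 16]
r5 m[φ3→X5] = [11, 9, 15]
r5 m[φ3→X11] = [7, 5, 8]
r5 m[φ4→X5] = [4, 6, 0]
r5 m[φ5→X8] = [2, 8, 1]
r5 m[φ6→X12] = [5, 6, 4]
r5 m[X12→φ0] = [17, 13, 16]
r5 m[X12→φ1] = [5, 9, 6]
r5 m[X12→φ6] = [12, 10, 14]
r5 m[X2→φ0] = [0, 0, 0]
r5 m[X5→φ3] = [4, 6, 0]
r5 m[X5→φ4] = [4, 6, 9]
r5 m[X8→φ1] = [8, 12, 8]
r5 m[X8→φ2] = [12, 16, 10]
r5 m[X8→φ5] = [16, 12, 16]
r5 m[X11→φ2] = [7, 5, 8]
r5 m[X11→φ3] = [10, 11, 7]
r6 m[φ0→X12] = [0, 3, 2]
r6 m[φ0→X2] = [18, 16, 16]
r6 m[φ1→X12] = [12, 9, 14]
r6 m[φ1→X8] = [10, 8, 9]
r6 m[φ2→X8] = [12, 8, 12]
r6 m[φ2→X11] = [17, 17, 16]
r6 m[φ3→X5] = [11, 9, 15]
r6 m[φ3→X11] = [7, 5, 8]
r6 m[φ4→X5] = [4, 6, 0]
r6 m[φ5→X8] = [2, 8, 1]
r6 m[φ6→X12] = [5, 6, 4]
r6 m[X12→φ0] = [17, 15, 18]
r6 m[X12→φ1] = [5, 9, 6]
r6 m[X12→φ6] = [12, 12, 16]
r6 m[X2→φ0] = [0, 0, 0]
r6 m[X5→φ3] = [4, 6, 0]
r6 m[X5→φ4] = [11, 9, 15]
r6 m[X8→φ1] = [14, 16, 13]
r6 m[X8→φ2] = [12, 16, 10]
r6 m[X8→φ5] = [22, 16, 21]
r6 m[X11→φ2] = [7, 5, 8]
r6 m[X11→φ3] = [17, 17, 16]
r7 m[φ0→X12] = [0, 3, 2]
r7 m[φ0→X2] = [20, 17, 18]
r7 m[φ1→X12] = [17, 15, 20]
r7 m[φ1→X8] = [10, 8, 9]
r7 m[φ2→X8] = [12, 8, 12]
r7 m[φ2→X11] = [17, 17, 16]
r7 m[φ3→X5] = [20, 17, 22]
r7 m[φ3→X11] = [7, 5, 8]
r7 m[φ4→X5] = [4, 6, 0]
r7 m[φ5→X8] = [2, 8, 1]
r7 m[φ6→X12] = [5, 6, 4]
r7 m[X12→φ0] = [17, 15, 18]
r7 m[X12→φ1] = [5, 9, 6]
r7 m[X12→φ6] = [12, 12, 16]
r7 m[X2→φ0] = [0, 0, 0]
r7 m[X5→φ3] = [4, 6, 0]
r7 m[X5→φ4] = [11, 9, 15]
r7 m[X8→φ1] = [14, 16, 13]
r7 m[X8→φ2] = [12, 16, 10]
r7 m[X8→φ5] = [22, 16, 21]
r7 m[X11→φ2] = [7, 5, 8]
r7 m[X11→φ3] = [17, 17, 16]
r8 m[φ0→X12] = [0, 3, 2]
r8 m[φ0→X2] = [20, 17, 18]
r8 m[φ1→X12] = [17, 15, 20]
r8 m[φ1→X8] = [10, 8, 9]
r8 m[φ2→X8] = [12, 8, 12]
r8 m[φ2→X11] = [17, 17, 16]
r8 m[φ3→X5] = [20, 17, 22]
r8 m[φ3→X11] = [7, 5, 8]
r8 m[φ4→X5] = [4, 6, 0]
r8 m[φ5→X8] = [2, 8, 1]
r8 m[φ6→X12] = [5, 6, 4]
r8 m[X12→φ0] = [22, 21, 24]
r8 m[X12→φ1] = [5, 9, 6]
r8 m[X12→φ6] = [17, 18, 22]
r8 m[X2→φ0] = [0, 0, 0]
r8 m[X5→φ3] = [4, 6, 0]
r8 m[X5→φ4] = [20, 17, 22]
r8 m[X8→φ1] = [14, 16, 13]
r8 m[X8→φ2] = [12, 16, 10]
r8 m[X8→φ5] = [22, 16, 21]
r8 m[X11→φ2] = [7, 5, 8]
r8 m[X11→φ3] = [17, 17, 16]
r9 m[φ0→X12] = [0, 3, 2]
r9 m[φ0→X2] = [26, 22, 24]
r9 m[φ1→X12] = [17, 15, 20]
r9 m[φ1→X8] = [10, 8, 9]
r9 m[φ2→X8] = [12, 8, 12]
r9 m[φ2→X11] = [17, 17, 16]
r9 m[φ3→X5] = [20, 17, 22]
r9 m[φ3→X11] = [7, 5, 8]
r9 m[φ4→X5] = [4, 6, 0]
r9 m[φ5→X8] = [2, 8, 1]
r9 m[φ6→X12] = [5, 6, 4]
r9 m[X12→φ0] = [22, 21, 24]
r9 m[X12→φ1] = [5, 9, 6]
r9 m[X12→φ6] = [17, 18, 22]
r9 m[X2→φ0] = [0, 0, 0]
r9 m[X5→φ3] = [4, 6, 0]
r9 m[X5→φ4] = [20, 17, 22]
r9 m[X8→φ1] = [14, 16, 13]
r9 m[X8→φ2] = [12, 16, 10]
r9 m[X8→φ5] = [22, 16, 21]
r9 m[X11→φ2] = [7, 5, 8]
r9 m[X11→φ3] = [17, 17, 16]
r10 m[φ0→X12] = [0, 3, 2]
r10 m[φ0→X2] = [26, 22, 24]
r10 m[φ1→X12] = [17, 15, 20]
r10 m[φ1→X8] = [10, 8, 9]
r10 m[φ2→X8] = [12, 8, 12]
r10 m[φ2→X11] = [17, 17, 16]
r10 m[φ3→X5] = [20, 17, 22]
r10 m[φ3→X11] = [7, 5, 8]
r10 m[φ4→X5] = [4, 6, 0]
r10 m[φ5→X8] = [2, 8, 1]
r10 m[φ6→X12] = [5, 6, 4]
r10 m[X12→φ0] = [22, 21, 24]
r10 m[X12→φ1] = [5, 9, 6]
r10 m[X12→φ6] = [17, 18, 22]
r10 m[X2→φ0] = [0, 0, 0]
r10 m[X5→φ3] = [4, 6, 0]
r10 m[X5→φ4] = [20, 17, 22]
r10 m[X8→φ1] = [14, 16, 13]
r10 m[X8→φ2] = [12, 16, 10]
r10 m[X8→φ5] = [22, 16, 21]
r10 m[X11→φ2] = [7, 5, 8]
r10 m[X11→φ3] = [17, 17, 16]
fixed point reached at round 10
traceback from X12: (X12=0, X2=1, X5=2, X8=2, X11=1), score=22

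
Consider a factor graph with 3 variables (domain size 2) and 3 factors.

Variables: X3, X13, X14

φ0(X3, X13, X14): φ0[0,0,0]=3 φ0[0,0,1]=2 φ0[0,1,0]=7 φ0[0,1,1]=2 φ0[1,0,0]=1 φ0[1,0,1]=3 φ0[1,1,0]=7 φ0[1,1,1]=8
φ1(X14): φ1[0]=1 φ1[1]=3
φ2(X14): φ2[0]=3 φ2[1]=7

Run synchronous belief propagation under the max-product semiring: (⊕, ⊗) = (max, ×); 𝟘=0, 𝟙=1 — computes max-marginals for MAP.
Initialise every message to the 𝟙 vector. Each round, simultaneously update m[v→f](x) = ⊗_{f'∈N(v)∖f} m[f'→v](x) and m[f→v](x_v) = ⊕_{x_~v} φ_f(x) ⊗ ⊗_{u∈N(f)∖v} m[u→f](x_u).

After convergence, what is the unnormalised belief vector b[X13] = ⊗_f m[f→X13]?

b[X13] = [63, 168]

init: all messages = 𝟙 over 2 values
r1 m[φ0→X3] = [7, 8]
r1 m[φ0→X13] = [3, 8]
r1 m[φ0→X14] = [7, 8]
r1 m[φ1→X14] = [1, 3]
r1 m[φ2→X14] = [3, 7]
r1 m[X3→φ0] = [1, 1]
r1 m[X13→φ0] = [1, 1]
r1 m[X14→φ0] = [1, 1]
r1 m[X14→φ1] = [1, 1]
r1 m[X14→φ2] = [1, 1]
r2 m[φ0→X3] = [7, 8]
r2 m[φ0→X13] = [3, 8]
r2 m[φ0→X14] = [7, 8]
r2 m[φ1→X14] = [1, 3]
r2 m[φ2→X14] = [3, 7]
r2 m[X3→φ0] = [1, 1]
r2 m[X13→φ0] = [1, 1]
r2 m[X14→φ0] = [3, 21]
r2 m[X14→φ1] = [21, 56]
r2 m[X14→φ2] = [7, 24]
r3 m[φ0→X3] = [42, 168]
r3 m[φ0→X13] = [63, 168]
r3 m[φ0→X14] = [7, 8]
r3 m[φ1→X14] = [1, 3]
r3 m[φ2→X14] = [3, 7]
r3 m[X3→φ0] = [1, 1]
r3 m[X13→φ0] = [1, 1]
r3 m[X14→φ0] = [3, 21]
r3 m[X14→φ1] = [21, 56]
r3 m[X14→φ2] = [7, 24]
r4 m[φ0→X3] = [42, 168]
r4 m[φ0→X13] = [63, 168]
r4 m[φ0→X14] = [7, 8]
r4 m[φ1→X14] = [1, 3]
r4 m[φ2→X14] = [3, 7]
r4 m[X3→φ0] = [1, 1]
r4 m[X13→φ0] = [1, 1]
r4 m[X14→φ0] = [3, 21]
r4 m[X14→φ1] = [21, 56]
r4 m[X14→φ2] = [7, 24]
fixed point reached at round 4
b[X13] = ⊗ incoming = [63, 168]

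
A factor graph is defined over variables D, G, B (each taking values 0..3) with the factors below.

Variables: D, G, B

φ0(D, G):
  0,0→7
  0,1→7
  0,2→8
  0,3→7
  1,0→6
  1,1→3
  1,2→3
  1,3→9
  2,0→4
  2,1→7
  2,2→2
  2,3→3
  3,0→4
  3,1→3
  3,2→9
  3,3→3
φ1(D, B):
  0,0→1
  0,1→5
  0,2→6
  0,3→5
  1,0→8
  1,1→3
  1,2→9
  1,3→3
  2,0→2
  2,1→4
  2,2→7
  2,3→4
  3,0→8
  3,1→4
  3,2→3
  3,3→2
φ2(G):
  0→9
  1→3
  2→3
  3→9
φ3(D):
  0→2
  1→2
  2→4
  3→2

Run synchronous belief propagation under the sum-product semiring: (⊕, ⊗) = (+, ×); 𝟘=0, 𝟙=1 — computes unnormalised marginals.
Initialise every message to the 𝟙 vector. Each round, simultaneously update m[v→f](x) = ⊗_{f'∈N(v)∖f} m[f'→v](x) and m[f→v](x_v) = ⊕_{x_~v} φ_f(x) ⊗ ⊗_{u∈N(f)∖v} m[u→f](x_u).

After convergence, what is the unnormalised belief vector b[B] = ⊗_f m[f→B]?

init: all messages = 𝟙 over 4 values
r1 m[φ0→D] = [29, 21, 16, 19]
r1 m[φ0→G] = [21, 20, 22, 22]
r1 m[φ1→D] = [17, 23, 17, 17]
r1 m[φ1→B] = [19, 16, 25, 14]
r1 m[φ2→G] = [9, 3, 3, 9]
r1 m[φ3→D] = [2, 2, 4, 2]
r1 m[D→φ0] = [1, 1, 1, 1]
r1 m[D→φ1] = [1, 1, 1, 1]
r1 m[D→φ3] = [1, 1, 1, 1]
r1 m[G→φ0] = [1, 1, 1, 1]
r1 m[G→φ2] = [1, 1, 1, 1]
r1 m[B→φ1] = [1, 1, 1, 1]
r2 m[φ0→D] = [29, 21, 16, 19]
r2 m[φ0→G] = [21, 20, 22, 22]
r2 m[φ1→D] = [17, 23, 17, 17]
r2 m[φ1→B] = [19, 16, 25, 14]
r2 m[φ2→G] = [9, 3, 3, 9]
r2 m[φ3→D] = [2, 2, 4, 2]
r2 m[D→φ0] = [34, 46, 68, 34]
r2 m[D→φ1] = [58, 42, 64, 38]
r2 m[D→φ3] = [493, 483, 272, 323]
r2 m[G→φ0] = [9, 3, 3, 9]
r2 m[G→φ2] = [21, 20, 22, 22]
r2 m[B→φ1] = [1, 1, 1, 1]
r3 m[φ0→D] = [171, 153, 90, 99]
r3 m[φ0→G] = [922, 954, 852, 958]
r3 m[φ1→D] = [17, 23, 17, 17]
r3 m[φ1→B] = [826, 824, 1288, 748]
r3 m[φ2→G] = [9, 3, 3, 9]
r3 m[φ3→D] = [2, 2, 4, 2]
r3 m[D→φ0] = [34, 46, 68, 34]
r3 m[D→φ1] = [58, 42, 64, 38]
r3 m[D→φ3] = [493, 483, 272, 323]
r3 m[G→φ0] = [9, 3, 3, 9]
r3 m[G→φ2] = [21, 20, 22, 22]
r3 m[B→φ1] = [1, 1, 1, 1]
r4 m[φ0→D] = [171, 153, 90, 99]
r4 m[φ0→G] = [922, 954, 852, 958]
r4 m[φ1→D] = [17, 23, 17, 17]
r4 m[φ1→B] = [826, 824, 1288, 748]
r4 m[φ2→G] = [9, 3, 3, 9]
r4 m[φ3→D] = [2, 2, 4, 2]
r4 m[D→φ0] = [34, 46, 68, 34]
r4 m[D→φ1] = [342, 306, 360, 198]
r4 m[D→φ3] = [2907, 3519, 1530, 1683]
r4 m[G→φ0] = [9, 3, 3, 9]
r4 m[G→φ2] = [922, 954, 852, 958]
r4 m[B→φ1] = [1, 1, 1, 1]
r5 m[φ0→D] = [171, 153, 90, 99]
r5 m[φ0→G] = [922, 954, 852, 958]
r5 m[φ1→D] = [17, 23, 17, 17]
r5 m[φ1→B] = [5094, 4860, 7920, 4464]
r5 m[φ2→G] = [9, 3, 3, 9]
r5 m[φ3→D] = [2, 2, 4, 2]
r5 m[D→φ0] = [34, 46, 68, 34]
r5 m[D→φ1] = [342, 306, 360, 198]
r5 m[D→φ3] = [2907, 3519, 1530, 1683]
r5 m[G→φ0] = [9, 3, 3, 9]
r5 m[G→φ2] = [922, 954, 852, 958]
r5 m[B→φ1] = [1, 1, 1, 1]
r6 m[φ0→D] = [171, 153, 90, 99]
r6 m[φ0→G] = [922, 954, 852, 958]
r6 m[φ1→D] = [17, 23, 17, 17]
r6 m[φ1→B] = [5094, 4860, 7920, 4464]
r6 m[φ2→G] = [9, 3, 3, 9]
r6 m[φ3→D] = [2, 2, 4, 2]
r6 m[D→φ0] = [34, 46, 68, 34]
r6 m[D→φ1] = [342, 306, 360, 198]
r6 m[D→φ3] = [2907, 3519, 1530, 1683]
r6 m[G→φ0] = [9, 3, 3, 9]
r6 m[G→φ2] = [922, 954, 852, 958]
r6 m[B→φ1] = [1, 1, 1, 1]
fixed point reached at round 6
b[B] = ⊗ incoming = [5094, 4860, 7920, 4464]

b[B] = [5094, 4860, 7920, 4464]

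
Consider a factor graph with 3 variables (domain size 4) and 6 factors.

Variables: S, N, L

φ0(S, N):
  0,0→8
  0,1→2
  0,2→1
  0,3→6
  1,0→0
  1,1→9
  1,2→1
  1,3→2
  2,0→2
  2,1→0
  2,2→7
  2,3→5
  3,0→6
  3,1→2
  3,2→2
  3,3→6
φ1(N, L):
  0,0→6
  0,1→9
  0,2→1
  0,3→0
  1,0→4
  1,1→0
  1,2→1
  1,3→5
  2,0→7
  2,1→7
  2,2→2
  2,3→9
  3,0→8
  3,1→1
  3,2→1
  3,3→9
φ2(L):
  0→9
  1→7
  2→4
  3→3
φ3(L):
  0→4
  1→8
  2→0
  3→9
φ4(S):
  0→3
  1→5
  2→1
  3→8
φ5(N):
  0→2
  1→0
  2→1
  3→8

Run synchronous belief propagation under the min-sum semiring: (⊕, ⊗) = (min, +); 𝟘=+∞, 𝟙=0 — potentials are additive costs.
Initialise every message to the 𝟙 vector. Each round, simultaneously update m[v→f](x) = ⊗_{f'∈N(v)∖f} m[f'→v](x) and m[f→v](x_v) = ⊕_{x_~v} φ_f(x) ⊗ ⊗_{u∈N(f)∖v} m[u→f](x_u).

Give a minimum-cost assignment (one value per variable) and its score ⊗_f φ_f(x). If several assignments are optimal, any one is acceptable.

init: all messages = 𝟙 over 4 values
r1 m[φ0→S] = [1, 0, 0, 2]
r1 m[φ0→N] = [0, 0, 1, 2]
r1 m[φ1→N] = [0, 0, 2, 1]
r1 m[φ1→L] = [4, 0, 1, 0]
r1 m[φ2→L] = [9, 7, 4, 3]
r1 m[φ3→L] = [4, 8, 0, 9]
r1 m[φ4→S] = [3, 5, 1, 8]
r1 m[φ5→N] = [2, 0, 1, 8]
r1 m[S→φ0] = [0, 0, 0, 0]
r1 m[S→φ4] = [0, 0, 0, 0]
r1 m[N→φ0] = [0, 0, 0, 0]
r1 m[N→φ1] = [0, 0, 0, 0]
r1 m[N→φ5] = [0, 0, 0, 0]
r1 m[L→φ1] = [0, 0, 0, 0]
r1 m[L→φ2] = [0, 0, 0, 0]
r1 m[L→φ3] = [0, 0, 0, 0]
r2 m[φ0→S] = [1, 0, 0, 2]
r2 m[φ0→N] = [0, 0, 1, 2]
r2 m[φ1→N] = [0, 0, 2, 1]
r2 m[φ1→L] = [4, 0, 1, 0]
r2 m[φ2→L] = [9, 7, 4, 3]
r2 m[φ3→L] = [4, 8, 0, 9]
r2 m[φ4→S] = [3, 5, 1, 8]
r2 m[φ5→N] = [2, 0, 1, 8]
r2 m[S→φ0] = [3, 5, 1, 8]
r2 m[S→φ4] = [1, 0, 0, 2]
r2 m[N→φ0] = [2, 0, 3, 9]
r2 m[N→φ1] = [2, 0, 2, 10]
r2 m[N→φ5] = [0, 0, 3, 3]
r2 m[L→φ1] = [13, 15, 4, 12]
r2 m[L→φ2] = [8, 8, 1, 9]
r2 m[L→φ3] = [13, 7, 5, 3]
r3 m[φ0→S] = [2, 2, 0, 2]
r3 m[φ0→N] = [3, 1, 4, 6]
r3 m[φ1→N] = [5, 5, 6, 5]
r3 m[φ1→L] = [4, 0, 1, 2]
r3 m[φ2→L] = [9, 7, 4, 3]
r3 m[φ3→L] = [4, 8, 0, 9]
r3 m[φ4→S] = [3, 5, 1, 8]
r3 m[φ5→N] = [2, 0, 1, 8]
r3 m[S→φ0] = [3, 5, 1, 8]
r3 m[S→φ4] = [1, 0, 0, 2]
r3 m[N→φ0] = [2, 0, 3, 9]
r3 m[N→φ1] = [2, 0, 2, 10]
r3 m[N→φ5] = [0, 0, 3, 3]
r3 m[L→φ1] = [13, 15, 4, 12]
r3 m[L→φ2] = [8, 8, 1, 9]
r3 m[L→φ3] = [13, 7, 5, 3]
r4 m[φ0→S] = [2, 2, 0, 2]
r4 m[φ0→N] = [3, 1, 4, 6]
r4 m[φ1→N] = [5, 5, 6, 5]
r4 m[φ1→L] = [4, 0, 1, 2]
r4 m[φ2→L] = [9, 7, 4, 3]
r4 m[φ3→L] = [4, 8, 0, 9]
r4 m[φ4→S] = [3, 5, 1, 8]
r4 m[φ5→N] = [2, 0, 1, 8]
r4 m[S→φ0] = [3, 5, 1, 8]
r4 m[S→φ4] = [2, 2, 0, 2]
r4 m[N→φ0] = [7, 5, 7, 13]
r4 m[N→φ1] = [5, 1, 5, 14]
r4 m[N→φ5] = [8, 6, 10, 11]
r4 m[L→φ1] = [13, 15, 4, 12]
r4 m[L→φ2] = [8, 8, 1, 11]
r4 m[L→φ3] = [13, 7, 5, 5]
r5 m[φ0→S] = [7, 7, 5, 7]
r5 m[φ0→N] = [3, 1, 4, 6]
r5 m[φ1→N] = [5, 5, 6, 5]
r5 m[φ1→L] = [5, 1, 2, 5]
r5 m[φ2→L] = [9, 7, 4, 3]
r5 m[φ3→L] = [4, 8, 0, 9]
r5 m[φ4→S] = [3, 5, 1, 8]
r5 m[φ5→N] = [2, 0, 1, 8]
r5 m[S→φ0] = [3, 5, 1, 8]
r5 m[S→φ4] = [2, 2, 0, 2]
r5 m[N→φ0] = [7, 5, 7, 13]
r5 m[N→φ1] = [5, 1, 5, 14]
r5 m[N→φ5] = [8, 6, 10, 11]
r5 m[L→φ1] = [13, 15, 4, 12]
r5 m[L→φ2] = [8, 8, 1, 11]
r5 m[L→φ3] = [13, 7, 5, 5]
r6 m[φ0→S] = [7, 7, 5, 7]
r6 m[φ0→N] = [3, 1, 4, 6]
r6 m[φ1→N] = [5, 5, 6, 5]
r6 m[φ1→L] = [5, 1, 2, 5]
r6 m[φ2→L] = [9, 7, 4, 3]
r6 m[φ3→L] = [4, 8, 0, 9]
r6 m[φ4→S] = [3, 5, 1, 8]
r6 m[φ5→N] = [2, 0, 1, 8]
r6 m[S→φ0] = [3, 5, 1, 8]
r6 m[S→φ4] = [7, 7, 5, 7]
r6 m[N→φ0] = [7, 5, 7, 13]
r6 m[N→φ1] = [5, 1, 5, 14]
r6 m[N→φ5] = [8, 6, 10, 11]
r6 m[L→φ1] = [13, 15, 4, 12]
r6 m[L→φ2] = [9, 9, 2, 14]
r6 m[L→φ3] = [14, 8, 6, 8]
r7 m[φ0→S] = [7, 7, 5, 7]
r7 m[φ0→N] = [3, 1, 4, 6]
r7 m[φ1→N] = [5, 5, 6, 5]
r7 m[φ1→L] = [5, 1, 2, 5]
r7 m[φ2→L] = [9, 7, 4, 3]
r7 m[φ3→L] = [4, 8, 0, 9]
r7 m[φ4→S] = [3, 5, 1, 8]
r7 m[φ5→N] = [2, 0, 1, 8]
r7 m[S→φ0] = [3, 5, 1, 8]
r7 m[S→φ4] = [7, 7, 5, 7]
r7 m[N→φ0] = [7, 5, 7, 13]
r7 m[N→φ1] = [5, 1, 5, 14]
r7 m[N→φ5] = [8, 6, 10, 11]
r7 m[L→φ1] = [13, 15, 4, 12]
r7 m[L→φ2] = [9, 9, 2, 14]
r7 m[L→φ3] = [14, 8, 6, 8]
fixed point reached at round 7
traceback from S: (S=2, N=1, L=2), score=6

assignment: (S=2, N=1, L=2); score = 6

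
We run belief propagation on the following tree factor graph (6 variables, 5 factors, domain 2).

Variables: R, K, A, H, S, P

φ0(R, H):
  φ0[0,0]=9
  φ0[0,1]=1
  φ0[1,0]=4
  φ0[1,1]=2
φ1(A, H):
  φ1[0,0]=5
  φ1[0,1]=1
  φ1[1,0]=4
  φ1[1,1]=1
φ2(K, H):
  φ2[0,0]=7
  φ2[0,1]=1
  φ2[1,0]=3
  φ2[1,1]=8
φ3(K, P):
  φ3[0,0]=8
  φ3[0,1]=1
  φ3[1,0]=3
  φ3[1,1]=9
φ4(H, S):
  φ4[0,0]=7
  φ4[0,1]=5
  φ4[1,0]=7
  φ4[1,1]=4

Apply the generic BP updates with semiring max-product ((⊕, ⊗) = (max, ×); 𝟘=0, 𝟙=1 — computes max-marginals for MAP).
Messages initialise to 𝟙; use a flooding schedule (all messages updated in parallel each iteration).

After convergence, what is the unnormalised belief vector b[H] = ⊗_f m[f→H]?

init: all messages = 𝟙 over 2 values
r1 m[φ0→R] = [9, 4]
r1 m[φ0→H] = [9, 2]
r1 m[φ1→A] = [5, 4]
r1 m[φ1→H] = [5, 1]
r1 m[φ2→K] = [7, 8]
r1 m[φ2→H] = [7, 8]
r1 m[φ3→K] = [8, 9]
r1 m[φ3→P] = [8, 9]
r1 m[φ4→H] = [7, 7]
r1 m[φ4→S] = [7, 5]
r1 m[R→φ0] = [1, 1]
r1 m[K→φ2] = [1, 1]
r1 m[K→φ3] = [1, 1]
r1 m[A→φ1] = [1, 1]
r1 m[H→φ0] = [1, 1]
r1 m[H→φ1] = [1, 1]
r1 m[H→φ2] = [1, 1]
r1 m[H→φ4] = [1, 1]
r1 m[S→φ4] = [1, 1]
r1 m[P→φ3] = [1, 1]
r2 m[φ0→R] = [9, 4]
r2 m[φ0→H] = [9, 2]
r2 m[φ1→A] = [5, 4]
r2 m[φ1→H] = [5, 1]
r2 m[φ2→K] = [7, 8]
r2 m[φ2→H] = [7, 8]
r2 m[φ3→K] = [8, 9]
r2 m[φ3→P] = [8, 9]
r2 m[φ4→H] = [7, 7]
r2 m[φ4→S] = [7, 5]
r2 m[R→φ0] = [1, 1]
r2 m[K→φ2] = [8, 9]
r2 m[K→φ3] = [7, 8]
r2 m[A→φ1] = [1, 1]
r2 m[H→φ0] = [245, 56]
r2 m[H→φ1] = [441, 112]
r2 m[H→φ2] = [315, 14]
r2 m[H→φ4] = [315, 16]
r2 m[S→φ4] = [1, 1]
r2 m[P→φ3] = [1, 1]
r3 m[φ0→R] = [2205, 980]
r3 m[φ0→H] = [9, 2]
r3 m[φ1→A] = [2205, 1764]
r3 m[φ1→H] = [5, 1]
r3 m[φ2→K] = [2205, 945]
r3 m[φ2→H] = [56, 72]
r3 m[φ3→K] = [8, 9]
r3 m[φ3→P] = [56, 72]
r3 m[φ4→H] = [7, 7]
r3 m[φ4→S] = [2205, 1575]
r3 m[R→φ0] = [1, 1]
r3 m[K→φ2] = [8, 9]
r3 m[K→φ3] = [7, 8]
r3 m[A→φ1] = [1, 1]
r3 m[H→φ0] = [245, 56]
r3 m[H→φ1] = [441, 112]
r3 m[H→φ2] = [315, 14]
r3 m[H→φ4] = [315, 16]
r3 m[S→φ4] = [1, 1]
r3 m[P→φ3] = [1, 1]
r4 m[φ0→R] = [2205, 980]
r4 m[φ0→H] = [9, 2]
r4 m[φ1→A] = [2205, 1764]
r4 m[φ1→H] = [5, 1]
r4 m[φ2→K] = [2205, 945]
r4 m[φ2→H] = [56, 72]
r4 m[φ3→K] = [8, 9]
r4 m[φ3→P] = [56, 72]
r4 m[φ4→H] = [7, 7]
r4 m[φ4→S] = [2205, 1575]
r4 m[R→φ0] = [1, 1]
r4 m[K→φ2] = [8, 9]
r4 m[K→φ3] = [2205, 945]
r4 m[A→φ1] = [1, 1]
r4 m[H→φ0] = [1960, 504]
r4 m[H→φ1] = [3528, 1008]
r4 m[H→φ2] = [315, 14]
r4 m[H→φ4] = [2520, 144]
r4 m[S→φ4] = [1, 1]
r4 m[P→φ3] = [1, 1]
r5 m[φ0→R] = [17640, 7840]
r5 m[φ0→H] = [9, 2]
r5 m[φ1→A] = [17640, 14112]
r5 m[φ1→H] = [5, 1]
r5 m[φ2→K] = [2205, 945]
r5 m[φ2→H] = [56, 72]
r5 m[φ3→K] = [8, 9]
r5 m[φ3→P] = [17640, 8505]
r5 m[φ4→H] = [7, 7]
r5 m[φ4→S] = [17640, 12600]
r5 m[R→φ0] = [1, 1]
r5 m[K→φ2] = [8, 9]
r5 m[K→φ3] = [2205, 945]
r5 m[A→φ1] = [1, 1]
r5 m[H→φ0] = [1960, 504]
r5 m[H→φ1] = [3528, 1008]
r5 m[H→φ2] = [315, 14]
r5 m[H→φ4] = [2520, 144]
r5 m[S→φ4] = [1, 1]
r5 m[P→φ3] = [1, 1]
r6 m[φ0→R] = [17640, 7840]
r6 m[φ0→H] = [9, 2]
r6 m[φ1→A] = [17640, 14112]
r6 m[φ1→H] = [5, 1]
r6 m[φ2→K] = [2205, 945]
r6 m[φ2→H] = [56, 72]
r6 m[φ3→K] = [8, 9]
r6 m[φ3→P] = [17640, 8505]
r6 m[φ4→H] = [7, 7]
r6 m[φ4→S] = [17640, 12600]
r6 m[R→φ0] = [1, 1]
r6 m[K→φ2] = [8, 9]
r6 m[K→φ3] = [2205, 945]
r6 m[A→φ1] = [1, 1]
r6 m[H→φ0] = [1960, 504]
r6 m[H→φ1] = [3528, 1008]
r6 m[H→φ2] = [315, 14]
r6 m[H→φ4] = [2520, 144]
r6 m[S→φ4] = [1, 1]
r6 m[P→φ3] = [1, 1]
fixed point reached at round 6
b[H] = ⊗ incoming = [17640, 1008]

b[H] = [17640, 1008]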